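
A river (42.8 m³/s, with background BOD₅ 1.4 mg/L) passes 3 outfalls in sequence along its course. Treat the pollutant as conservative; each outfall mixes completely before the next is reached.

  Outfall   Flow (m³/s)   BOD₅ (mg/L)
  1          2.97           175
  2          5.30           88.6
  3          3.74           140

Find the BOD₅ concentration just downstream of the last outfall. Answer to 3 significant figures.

28.7 mg/L

After outfall 1: Q = 42.80 + 2.970 = 45.77 m³/s; C = (42.80·1.400 + 2.970·175.0)/45.77 = 12.66 mg/L.
After outfall 2: Q = 45.77 + 5.300 = 51.07 m³/s; C = (45.77·12.66 + 5.300·88.60)/51.07 = 20.55 mg/L.
After outfall 3: Q = 51.07 + 3.740 = 54.81 m³/s; C = (51.07·20.55 + 3.740·140.0)/54.81 = 28.70 mg/L.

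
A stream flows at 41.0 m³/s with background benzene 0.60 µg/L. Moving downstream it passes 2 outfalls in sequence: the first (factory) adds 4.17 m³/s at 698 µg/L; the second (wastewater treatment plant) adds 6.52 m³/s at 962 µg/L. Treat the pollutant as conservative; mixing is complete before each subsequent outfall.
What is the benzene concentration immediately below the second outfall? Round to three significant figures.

178 µg/L

Below outfall 1: Q → 45.17 m³/s, C = (41.00·0.6000 + 4.170·698.0)/45.17 = 64.98 µg/L.
Below outfall 2: Q → 51.69 m³/s, C = (45.17·64.98 + 6.520·962.0)/51.69 = 178.1 µg/L.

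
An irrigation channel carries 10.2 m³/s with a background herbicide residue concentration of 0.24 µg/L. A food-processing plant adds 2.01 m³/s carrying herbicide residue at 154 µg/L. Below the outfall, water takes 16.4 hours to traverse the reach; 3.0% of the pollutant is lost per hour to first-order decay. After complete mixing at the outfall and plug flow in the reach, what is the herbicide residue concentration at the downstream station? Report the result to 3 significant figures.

After mixing, C = (10.20·0.2400 + 2.010·154.0) / 12.21 = 312.0/12.21 = 25.55 µg/L.
3.0%/h lost → k = −ln(1 − 0.03) = 0.03046 h⁻¹.
Decay over the reach: 25.55·exp(−kt) = 25.55·0.6068 = 15.51 µg/L.

15.5 µg/L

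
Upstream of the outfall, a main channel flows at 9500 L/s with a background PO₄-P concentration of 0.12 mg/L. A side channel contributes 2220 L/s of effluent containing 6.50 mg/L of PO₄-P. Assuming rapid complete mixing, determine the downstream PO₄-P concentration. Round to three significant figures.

After mixing, C = (9500·0.1200 + 2220·6.500) / 11720 = 15570/11720 = 1.328 mg/L.

1.33 mg/L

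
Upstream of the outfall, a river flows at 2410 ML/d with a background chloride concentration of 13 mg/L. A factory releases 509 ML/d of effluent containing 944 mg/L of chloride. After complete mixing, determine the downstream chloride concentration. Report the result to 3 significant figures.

After mixing, C = (2410·13.00 + 509.0·944.0) / 2919 = 511800/2919 = 175.3 mg/L.

175 mg/L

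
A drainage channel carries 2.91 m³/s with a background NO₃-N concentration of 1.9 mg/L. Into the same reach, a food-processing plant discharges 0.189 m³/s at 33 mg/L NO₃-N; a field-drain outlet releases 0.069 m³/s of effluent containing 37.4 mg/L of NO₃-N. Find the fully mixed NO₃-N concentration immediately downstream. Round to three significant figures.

Mixed concentration C = ΣQC/ΣQ = (2.910·1.900 + 0.1890·33.00 + 0.06900·37.40) / 3.168 = 14.35/3.168 = 4.529 mg/L.

4.53 mg/L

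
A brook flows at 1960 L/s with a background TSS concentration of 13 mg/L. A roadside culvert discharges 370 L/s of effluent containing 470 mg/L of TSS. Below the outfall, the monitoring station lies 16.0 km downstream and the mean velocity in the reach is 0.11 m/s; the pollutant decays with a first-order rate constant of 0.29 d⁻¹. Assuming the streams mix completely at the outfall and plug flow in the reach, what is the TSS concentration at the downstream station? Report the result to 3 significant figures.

52.5 mg/L

Conservation of mass: C = (1960·13.00 + 370.0·470.0) / 2330 = 199400/2330 = 85.57 mg/L.
Travel time t = 16.0·1000 / 0.11 = 145500 s = 40.40 h.
After decay, C = 85.57 × e^(−kt) = 85.57 × 0.6137 = 52.52 mg/L.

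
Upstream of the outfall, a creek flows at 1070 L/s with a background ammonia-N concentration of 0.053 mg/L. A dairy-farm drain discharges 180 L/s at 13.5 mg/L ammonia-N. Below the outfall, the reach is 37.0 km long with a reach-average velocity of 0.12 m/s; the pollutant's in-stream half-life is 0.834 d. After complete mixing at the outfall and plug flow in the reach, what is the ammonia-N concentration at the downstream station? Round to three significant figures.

Flow-weighted average: C = (1070·0.05300 + 180.0·13.50) / 1250 = 2487/1250 = 1.989 mg/L.
Travel time t = 37.0·1000 / 0.12 = 308300 s = 85.65 h.
Half-life 0.834 d → k = ln 2 / 0.834 = 0.8311 d⁻¹.
Applying C = C₀e^(−kt): 1.989 × 0.05151 = 0.1025 mg/L.

0.102 mg/L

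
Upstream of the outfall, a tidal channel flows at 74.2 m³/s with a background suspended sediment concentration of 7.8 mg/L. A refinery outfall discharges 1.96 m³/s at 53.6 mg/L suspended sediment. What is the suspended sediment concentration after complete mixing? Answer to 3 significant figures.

8.98 mg/L

Mass balance: C = (74.20·7.800 + 1.960·53.60) / 76.16 = 683.8/76.16 = 8.979 mg/L.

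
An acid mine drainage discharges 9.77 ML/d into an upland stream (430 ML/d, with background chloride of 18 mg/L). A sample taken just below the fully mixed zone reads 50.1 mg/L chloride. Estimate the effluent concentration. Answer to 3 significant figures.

1460 mg/L

Mass balance: 430.0·18.00 + 9.770·Cₑ = 439.8·50.10
→ Cₑ = (439.8·50.10 − 430.0·18.00) / 9.770 = 1463 mg/L.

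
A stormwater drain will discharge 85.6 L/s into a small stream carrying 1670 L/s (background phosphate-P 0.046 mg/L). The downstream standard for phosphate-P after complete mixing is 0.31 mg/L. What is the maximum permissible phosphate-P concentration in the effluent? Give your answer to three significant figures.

5.46 mg/L

At the limit, (Qr·Cr + Qe·Cₑ)/(Qr + Qe) = 0.31:
Cₑ = (1756·0.31 − 1670·0.04600) / 85.60 = 5.460 mg/L.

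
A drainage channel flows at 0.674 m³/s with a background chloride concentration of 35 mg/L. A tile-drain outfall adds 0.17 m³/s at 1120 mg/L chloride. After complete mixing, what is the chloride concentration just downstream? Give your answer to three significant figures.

After mixing, C = (0.6740·35.00 + 0.1700·1120) / 0.8440 = 214.0/0.8440 = 253.5 mg/L.

254 mg/L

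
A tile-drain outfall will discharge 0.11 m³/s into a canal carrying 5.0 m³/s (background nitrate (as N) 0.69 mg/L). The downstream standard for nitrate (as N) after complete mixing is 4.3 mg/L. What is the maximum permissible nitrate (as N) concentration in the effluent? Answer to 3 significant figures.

168 mg/L

At the limit, (Qr·Cr + Qe·Cₑ)/(Qr + Qe) = 4.3:
Cₑ = (5.110·4.3 − 5.000·0.6900) / 0.1100 = 168.4 mg/L.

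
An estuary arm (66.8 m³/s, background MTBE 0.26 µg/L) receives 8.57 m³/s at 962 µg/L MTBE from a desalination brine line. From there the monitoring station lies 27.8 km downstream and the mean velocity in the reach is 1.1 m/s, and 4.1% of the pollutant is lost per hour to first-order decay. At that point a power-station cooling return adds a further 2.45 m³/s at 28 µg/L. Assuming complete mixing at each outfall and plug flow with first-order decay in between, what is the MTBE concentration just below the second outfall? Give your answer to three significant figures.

80.0 µg/L

Mass balance: C = (66.80·0.2600 + 8.570·962.0) / 75.37 = 8262/75.37 = 109.6 µg/L; combined flow 75.37 m³/s.
Travel time t = 27.8·1000 / 1.1 = 25270 s = 7.020 h.
4.1%/h lost → k = −ln(1 − 0.041) = 0.04186 h⁻¹.
Applying C = C₀e^(−kt): 109.6 × 0.7454 = 81.70 µg/L.
At the second outfall, C = (75.37·81.70 + 2.450·28.00) / (75.37 + 2.450) = 80.01 µg/L.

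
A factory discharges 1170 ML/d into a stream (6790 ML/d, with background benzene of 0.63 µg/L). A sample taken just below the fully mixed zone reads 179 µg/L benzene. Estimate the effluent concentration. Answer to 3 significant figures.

1210 µg/L

Mass balance: 6790·0.6300 + 1170·Cₑ = 7960·179.0
→ Cₑ = (7960·179.0 − 6790·0.6300) / 1170 = 1214 µg/L.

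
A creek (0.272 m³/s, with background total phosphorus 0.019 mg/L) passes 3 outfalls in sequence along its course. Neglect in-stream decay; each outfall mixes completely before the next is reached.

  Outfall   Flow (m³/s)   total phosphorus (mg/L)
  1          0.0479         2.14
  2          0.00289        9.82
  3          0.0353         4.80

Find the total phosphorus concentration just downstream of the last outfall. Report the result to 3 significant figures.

0.853 mg/L

Outfall 1: combined Q = 0.3199 m³/s; C = (0.2720·0.01900 + 0.04790·2.140)/0.3199 = 0.3366 mg/L.
Outfall 2: combined Q = 0.3228 m³/s; C = (0.3199·0.3366 + 0.002890·9.820)/0.3228 = 0.4215 mg/L.
Outfall 3: combined Q = 0.3581 m³/s; C = (0.3228·0.4215 + 0.03530·4.800)/0.3581 = 0.8531 mg/L.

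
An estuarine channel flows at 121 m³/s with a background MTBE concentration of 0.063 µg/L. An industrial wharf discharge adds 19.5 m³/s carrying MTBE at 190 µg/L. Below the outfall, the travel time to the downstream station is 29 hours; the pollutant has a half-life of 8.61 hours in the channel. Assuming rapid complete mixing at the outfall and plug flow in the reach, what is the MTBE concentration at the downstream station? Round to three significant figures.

Mass balance: C = (121.0·0.06300 + 19.50·190.0) / 140.5 = 3713/140.5 = 26.42 µg/L.
Half-life 8.61 h → k = ln 2 / 8.61 = 0.08050 h⁻¹ = 1.932 d⁻¹.
Applying C = C₀e^(−kt): 26.42 × 0.09685 = 2.559 µg/L.

2.56 µg/L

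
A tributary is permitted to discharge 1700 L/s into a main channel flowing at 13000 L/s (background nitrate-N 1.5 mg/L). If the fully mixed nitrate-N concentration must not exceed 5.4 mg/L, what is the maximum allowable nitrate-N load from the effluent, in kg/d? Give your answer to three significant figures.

5170 kg/d

Mass balance at the limit: 13000·1.500 + 1700·Cₑ = 14700·5.4 → Cₑ = 35.22 mg/L.
1700 L/s = 1.700 m³/s. Load = 1.700 m³/s × 35.22 g/m³ × 86 400 s/d = 5174 kg/d.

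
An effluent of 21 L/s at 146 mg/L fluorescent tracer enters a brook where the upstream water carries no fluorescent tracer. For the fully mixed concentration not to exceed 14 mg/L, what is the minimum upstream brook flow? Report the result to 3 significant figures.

198 L/s

Set C_mix = 14: (Q·0 + 21.00·146.0) / (Q + 21.00) = 14
→ Q = 21.00·(146.0 − 14)/(14 − 0) = 198.0 L/s.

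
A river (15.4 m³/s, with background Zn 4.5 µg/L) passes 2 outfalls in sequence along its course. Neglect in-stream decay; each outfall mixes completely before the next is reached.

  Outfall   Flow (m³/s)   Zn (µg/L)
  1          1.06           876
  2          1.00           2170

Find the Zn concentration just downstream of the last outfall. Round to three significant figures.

Outfall 1: combined Q = 16.46 m³/s; C = (15.40·4.500 + 1.060·876.0)/16.46 = 60.62 µg/L.
Outfall 2: combined Q = 17.46 m³/s; C = (16.46·60.62 + 1.000·2170)/17.46 = 181.4 µg/L.

181 µg/L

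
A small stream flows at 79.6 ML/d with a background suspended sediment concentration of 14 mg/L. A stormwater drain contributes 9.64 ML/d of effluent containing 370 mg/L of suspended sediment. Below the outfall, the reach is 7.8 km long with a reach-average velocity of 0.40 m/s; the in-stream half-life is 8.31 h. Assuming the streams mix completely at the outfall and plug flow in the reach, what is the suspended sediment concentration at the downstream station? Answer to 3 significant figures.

Mass balance: C = (79.60·14.00 + 9.640·370.0) / 89.24 = 4681/89.24 = 52.46 mg/L.
Travel time t = 7.8·1000 / 0.40 = 19500 s = 5.417 h.
Half-life 8.31 h → k = ln 2 / 8.31 = 0.08341 h⁻¹ = 2.002 d⁻¹.
After decay, C = 52.46 × e^(−kt) = 52.46 × 0.6365 = 33.39 mg/L.

33.4 mg/L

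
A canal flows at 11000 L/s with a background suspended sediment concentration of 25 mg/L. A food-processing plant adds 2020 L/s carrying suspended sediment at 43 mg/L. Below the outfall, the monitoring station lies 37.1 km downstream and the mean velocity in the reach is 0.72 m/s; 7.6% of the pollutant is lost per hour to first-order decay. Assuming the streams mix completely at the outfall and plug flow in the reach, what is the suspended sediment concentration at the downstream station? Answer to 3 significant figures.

Flow-weighted average: C = (11000·25.00 + 2020·43.00) / 13020 = 361900/13020 = 27.79 mg/L.
Travel time t = 37.1·1000 / 0.72 = 51530 s = 14.31 h.
7.6%/h lost → k = −ln(1 − 0.076) = 0.07904 h⁻¹.
Applying C = C₀e^(−kt): 27.79 × 0.3226 = 8.966 mg/L.

8.97 mg/L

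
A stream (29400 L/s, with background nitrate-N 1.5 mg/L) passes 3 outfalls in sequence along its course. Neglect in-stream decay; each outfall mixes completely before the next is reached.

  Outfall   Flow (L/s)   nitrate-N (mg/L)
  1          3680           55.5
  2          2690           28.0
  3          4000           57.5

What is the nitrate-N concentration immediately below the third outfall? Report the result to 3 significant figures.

13.9 mg/L

After outfall 1: Q = 29400 + 3680 = 33080 L/s; C = (29400·1.500 + 3680·55.50)/33080 = 7.507 mg/L.
After outfall 2: Q = 33080 + 2690 = 35770 L/s; C = (33080·7.507 + 2690·28.00)/35770 = 9.048 mg/L.
After outfall 3: Q = 35770 + 4000 = 39770 L/s; C = (35770·9.048 + 4000·57.50)/39770 = 13.92 mg/L.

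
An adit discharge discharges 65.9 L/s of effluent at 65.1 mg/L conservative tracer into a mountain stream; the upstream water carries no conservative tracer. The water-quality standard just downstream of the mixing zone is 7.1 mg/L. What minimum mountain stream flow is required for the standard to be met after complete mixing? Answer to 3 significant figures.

538 L/s

Set C_mix = 7.1: (Q·0 + 65.90·65.10) / (Q + 65.90) = 7.1
→ Q = 65.90·(65.10 − 7.1)/(7.1 − 0) = 538.3 L/s.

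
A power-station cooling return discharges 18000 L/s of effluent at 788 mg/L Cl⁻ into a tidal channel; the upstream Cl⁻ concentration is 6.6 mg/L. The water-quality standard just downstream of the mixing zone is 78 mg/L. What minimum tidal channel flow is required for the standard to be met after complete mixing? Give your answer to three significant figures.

179000 L/s

Set C_mix = 78: (Q·6.600 + 18000·788.0) / (Q + 18000) = 78
→ Q = 18000·(788.0 − 78)/(78 − 6.600) = 179000 L/s.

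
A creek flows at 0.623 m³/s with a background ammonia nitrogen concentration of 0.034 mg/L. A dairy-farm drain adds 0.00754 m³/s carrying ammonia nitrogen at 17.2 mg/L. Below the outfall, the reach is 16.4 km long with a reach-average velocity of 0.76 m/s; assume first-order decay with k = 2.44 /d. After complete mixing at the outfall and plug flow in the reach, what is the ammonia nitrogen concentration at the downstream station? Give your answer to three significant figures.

0.130 mg/L

Conservation of mass: C = (0.6230·0.03400 + 0.007540·17.20) / 0.6305 = 0.1509/0.6305 = 0.2393 mg/L.
Travel time t = 16.4·1000 / 0.76 = 21580 s = 5.994 h.
After decay, C = 0.2393 × e^(−kt) = 0.2393 × 0.5437 = 0.1301 mg/L.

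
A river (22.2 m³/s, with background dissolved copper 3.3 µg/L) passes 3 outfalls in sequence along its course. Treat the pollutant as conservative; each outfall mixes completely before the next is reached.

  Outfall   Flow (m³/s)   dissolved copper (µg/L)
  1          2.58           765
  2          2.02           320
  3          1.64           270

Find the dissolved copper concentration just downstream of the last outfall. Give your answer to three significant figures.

After outfall 1: Q = 22.20 + 2.580 = 24.78 m³/s; C = (22.20·3.300 + 2.580·765.0)/24.78 = 82.61 µg/L.
After outfall 2: Q = 24.78 + 2.020 = 26.80 m³/s; C = (24.78·82.61 + 2.020·320.0)/26.80 = 100.5 µg/L.
After outfall 3: Q = 26.80 + 1.640 = 28.44 m³/s; C = (26.80·100.5 + 1.640·270.0)/28.44 = 110.3 µg/L.

110 µg/L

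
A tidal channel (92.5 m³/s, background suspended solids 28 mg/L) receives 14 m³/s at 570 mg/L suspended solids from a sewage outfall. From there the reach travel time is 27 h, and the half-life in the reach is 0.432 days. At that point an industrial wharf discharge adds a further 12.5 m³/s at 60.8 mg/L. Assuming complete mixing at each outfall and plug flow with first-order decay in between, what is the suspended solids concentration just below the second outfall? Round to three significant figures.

Mass balance: C = (92.50·28.00 + 14.00·570.0) / 106.5 = 10570/106.5 = 99.25 mg/L; combined flow 106.5 m³/s.
Half-life 0.432 d → k = ln 2 / 0.432 = 1.605 d⁻¹.
First-order decay: C = 99.25·exp(−k·t) = 99.25·0.1645 = 16.32 mg/L.
Second outfall: C = (106.5·16.32 + 12.50·60.80)/119.0 = 20.99 mg/L.

21.0 mg/L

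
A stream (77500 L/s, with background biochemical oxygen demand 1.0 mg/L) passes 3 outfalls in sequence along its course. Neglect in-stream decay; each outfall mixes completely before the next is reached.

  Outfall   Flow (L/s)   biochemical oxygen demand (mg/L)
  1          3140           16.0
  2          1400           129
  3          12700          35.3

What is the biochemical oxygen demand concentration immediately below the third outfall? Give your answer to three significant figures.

7.99 mg/L

After outfall 1: Q = 77500 + 3140 = 80640 L/s; C = (77500·1.000 + 3140·16.00)/80640 = 1.584 mg/L.
After outfall 2: Q = 80640 + 1400 = 82040 L/s; C = (80640·1.584 + 1400·129.0)/82040 = 3.758 mg/L.
After outfall 3: Q = 82040 + 12700 = 94740 L/s; C = (82040·3.758 + 12700·35.30)/94740 = 7.987 mg/L.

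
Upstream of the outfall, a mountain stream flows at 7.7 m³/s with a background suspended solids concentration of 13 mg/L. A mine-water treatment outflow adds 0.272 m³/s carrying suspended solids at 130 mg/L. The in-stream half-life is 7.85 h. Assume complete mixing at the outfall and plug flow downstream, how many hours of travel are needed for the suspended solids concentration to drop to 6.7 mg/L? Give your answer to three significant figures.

10.5 h

Mass balance: C = (7.700·13.00 + 0.2720·130.0) / 7.972 = 135.5/7.972 = 16.99 mg/L.
Half-life 7.85 h → k = ln 2 / 7.85 = 0.08830 h⁻¹ = 2.119 d⁻¹.
16.99·exp(−k·t) = 6.7 → t = ln(16.99/6.7)/k = 37940 s = 10.54 h.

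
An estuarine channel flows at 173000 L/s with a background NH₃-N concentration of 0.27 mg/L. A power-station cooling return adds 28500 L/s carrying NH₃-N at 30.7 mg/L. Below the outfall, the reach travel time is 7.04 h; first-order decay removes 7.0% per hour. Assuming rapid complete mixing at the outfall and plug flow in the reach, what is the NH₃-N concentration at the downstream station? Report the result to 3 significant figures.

Mixed concentration C = ΣQC/ΣQ = (173000·0.2700 + 28500·30.70) / 201500 = 921700/201500 = 4.574 mg/L.
7.0%/h lost → k = −ln(1 − 0.07) = 0.07257 h⁻¹.
Applying C = C₀e^(−kt): 4.574 × 0.6000 = 2.744 mg/L.

2.74 mg/L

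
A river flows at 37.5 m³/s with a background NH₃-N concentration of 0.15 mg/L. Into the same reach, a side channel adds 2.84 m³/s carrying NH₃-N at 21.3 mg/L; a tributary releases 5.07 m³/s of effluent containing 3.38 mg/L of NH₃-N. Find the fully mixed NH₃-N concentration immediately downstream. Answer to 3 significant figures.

Flow-weighted average: C = (37.50·0.1500 + 2.840·21.30 + 5.070·3.380) / 45.41 = 83.25/45.41 = 1.833 mg/L.

1.83 mg/L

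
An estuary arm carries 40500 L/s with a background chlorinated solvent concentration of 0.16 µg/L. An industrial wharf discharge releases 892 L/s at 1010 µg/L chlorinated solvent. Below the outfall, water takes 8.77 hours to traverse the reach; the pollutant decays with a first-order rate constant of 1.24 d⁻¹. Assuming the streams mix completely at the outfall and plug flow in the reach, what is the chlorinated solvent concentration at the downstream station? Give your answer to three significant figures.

Conservation of mass: C = (40500·0.1600 + 892.0·1010) / 41390 = 907400/41390 = 21.92 µg/L.
Applying C = C₀e^(−kt): 21.92 × 0.6356 = 13.93 µg/L.

13.9 µg/L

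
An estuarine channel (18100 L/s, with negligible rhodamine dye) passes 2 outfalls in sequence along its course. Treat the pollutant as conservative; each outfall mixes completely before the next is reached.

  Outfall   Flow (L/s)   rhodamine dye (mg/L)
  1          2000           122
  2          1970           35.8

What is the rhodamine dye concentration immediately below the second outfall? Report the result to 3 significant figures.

14.3 mg/L

Outfall 1: combined Q = 20100 L/s; C = (18100·0 + 2000·122.0)/20100 = 12.14 mg/L.
Outfall 2: combined Q = 22070 L/s; C = (20100·12.14 + 1970·35.80)/22070 = 14.25 mg/L.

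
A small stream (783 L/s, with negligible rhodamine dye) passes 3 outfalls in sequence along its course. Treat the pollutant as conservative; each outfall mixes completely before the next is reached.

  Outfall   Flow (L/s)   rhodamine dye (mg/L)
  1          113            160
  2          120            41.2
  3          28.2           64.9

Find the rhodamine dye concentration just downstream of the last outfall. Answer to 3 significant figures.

23.8 mg/L

Outfall 1: combined Q = 896.0 L/s; C = (783.0·0 + 113.0·160.0)/896.0 = 20.18 mg/L.
Outfall 2: combined Q = 1016 L/s; C = (896.0·20.18 + 120.0·41.20)/1016 = 22.66 mg/L.
Outfall 3: combined Q = 1044 L/s; C = (1016·22.66 + 28.20·64.90)/1044 = 23.80 mg/L.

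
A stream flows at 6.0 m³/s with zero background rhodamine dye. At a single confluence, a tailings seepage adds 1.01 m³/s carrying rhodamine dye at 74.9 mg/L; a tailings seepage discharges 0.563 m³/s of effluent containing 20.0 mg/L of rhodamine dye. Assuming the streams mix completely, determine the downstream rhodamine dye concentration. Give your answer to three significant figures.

Mixed concentration C = ΣQC/ΣQ = (6.000·0 + 1.010·74.90 + 0.5630·20.00) / 7.573 = 86.91/7.573 = 11.48 mg/L.

11.5 mg/L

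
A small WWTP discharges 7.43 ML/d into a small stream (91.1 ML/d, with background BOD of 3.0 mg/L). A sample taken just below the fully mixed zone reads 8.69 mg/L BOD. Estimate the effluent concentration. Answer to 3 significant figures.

78.5 mg/L

Mass balance: 91.10·3.000 + 7.430·Cₑ = 98.53·8.690
→ Cₑ = (98.53·8.690 − 91.10·3.000) / 7.430 = 78.46 mg/L.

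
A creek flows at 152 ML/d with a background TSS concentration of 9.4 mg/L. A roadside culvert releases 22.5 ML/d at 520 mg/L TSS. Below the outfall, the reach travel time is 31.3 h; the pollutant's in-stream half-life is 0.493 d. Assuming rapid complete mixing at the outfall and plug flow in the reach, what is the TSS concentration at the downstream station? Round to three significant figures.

12.0 mg/L

After mixing, C = (152.0·9.400 + 22.50·520.0) / 174.5 = 13130/174.5 = 75.24 mg/L.
Half-life 0.493 d → k = ln 2 / 0.493 = 1.406 d⁻¹.
After decay, C = 75.24 × e^(−kt) = 75.24 × 0.1598 = 12.03 mg/L.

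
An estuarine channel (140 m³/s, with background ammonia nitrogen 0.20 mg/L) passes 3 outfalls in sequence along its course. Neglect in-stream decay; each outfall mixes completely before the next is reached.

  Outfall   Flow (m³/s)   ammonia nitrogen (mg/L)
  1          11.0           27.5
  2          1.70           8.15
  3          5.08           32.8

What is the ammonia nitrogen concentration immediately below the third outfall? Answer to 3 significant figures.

Below outfall 1: Q → 151.0 m³/s, C = (140.0·0.2000 + 11.00·27.50)/151.0 = 2.189 mg/L.
Below outfall 2: Q → 152.7 m³/s, C = (151.0·2.189 + 1.700·8.150)/152.7 = 2.255 mg/L.
Below outfall 3: Q → 157.8 m³/s, C = (152.7·2.255 + 5.080·32.80)/157.8 = 3.239 mg/L.

3.24 mg/L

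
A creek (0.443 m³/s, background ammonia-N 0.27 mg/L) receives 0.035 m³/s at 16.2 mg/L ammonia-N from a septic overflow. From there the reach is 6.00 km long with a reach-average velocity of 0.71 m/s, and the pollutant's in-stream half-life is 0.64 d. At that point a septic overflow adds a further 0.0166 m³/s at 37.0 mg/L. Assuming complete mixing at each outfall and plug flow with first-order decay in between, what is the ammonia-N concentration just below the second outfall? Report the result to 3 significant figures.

2.49 mg/L

Mass balance: C = (0.4430·0.2700 + 0.03500·16.20) / 0.4780 = 0.6866/0.4780 = 1.436 mg/L; combined flow 0.4780 m³/s.
Travel time t = 6.00·1000 / 0.71 = 8451 s = 2.347 h.
Half-life 0.64 d → k = ln 2 / 0.64 = 1.083 d⁻¹.
Applying C = C₀e^(−kt): 1.436 × 0.8995 = 1.292 mg/L.
Second outfall: C = (0.4780·1.292 + 0.01660·37.00)/0.4946 = 2.490 mg/L.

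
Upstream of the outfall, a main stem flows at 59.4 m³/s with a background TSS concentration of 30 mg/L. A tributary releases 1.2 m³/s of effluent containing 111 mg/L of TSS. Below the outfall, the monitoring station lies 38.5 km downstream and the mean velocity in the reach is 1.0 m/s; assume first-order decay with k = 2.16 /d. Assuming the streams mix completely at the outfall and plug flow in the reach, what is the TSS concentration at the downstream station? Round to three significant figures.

12.1 mg/L

After mixing, C = (59.40·30.00 + 1.200·111.0) / 60.60 = 1915/60.60 = 31.60 mg/L.
Travel time t = 38.5·1000 / 1.0 = 38500 s = 10.69 h.
Decay over the reach: 31.60·exp(−kt) = 31.60·0.3819 = 12.07 mg/L.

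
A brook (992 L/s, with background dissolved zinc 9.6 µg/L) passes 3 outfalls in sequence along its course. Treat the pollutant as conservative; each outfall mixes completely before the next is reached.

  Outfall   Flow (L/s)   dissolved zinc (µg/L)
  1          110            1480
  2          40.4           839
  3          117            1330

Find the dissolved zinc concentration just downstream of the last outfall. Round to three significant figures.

287 µg/L

After outfall 1: Q = 992.0 + 110.0 = 1102 L/s; C = (992.0·9.600 + 110.0·1480)/1102 = 156.4 µg/L.
After outfall 2: Q = 1102 + 40.40 = 1142 L/s; C = (1102·156.4 + 40.40·839.0)/1142 = 180.5 µg/L.
After outfall 3: Q = 1142 + 117.0 = 1259 L/s; C = (1142·180.5 + 117.0·1330)/1259 = 287.3 µg/L.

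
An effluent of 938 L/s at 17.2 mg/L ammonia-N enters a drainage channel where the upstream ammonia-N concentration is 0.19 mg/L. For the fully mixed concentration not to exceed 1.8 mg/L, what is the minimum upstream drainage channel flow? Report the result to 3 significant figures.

Set C_mix = 1.8: (Q·0.1900 + 938.0·17.20) / (Q + 938.0) = 1.8
→ Q = 938.0·(17.20 − 1.8)/(1.8 − 0.1900) = 8972 L/s.

8970 L/s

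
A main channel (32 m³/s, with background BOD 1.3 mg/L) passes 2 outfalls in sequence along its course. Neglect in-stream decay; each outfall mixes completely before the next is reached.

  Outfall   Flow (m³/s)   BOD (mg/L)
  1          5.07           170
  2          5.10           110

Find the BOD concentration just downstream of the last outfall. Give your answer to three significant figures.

After outfall 1: Q = 32.00 + 5.070 = 37.07 m³/s; C = (32.00·1.300 + 5.070·170.0)/37.07 = 24.37 mg/L.
After outfall 2: Q = 37.07 + 5.100 = 42.17 m³/s; C = (37.07·24.37 + 5.100·110.0)/42.17 = 34.73 mg/L.

34.7 mg/L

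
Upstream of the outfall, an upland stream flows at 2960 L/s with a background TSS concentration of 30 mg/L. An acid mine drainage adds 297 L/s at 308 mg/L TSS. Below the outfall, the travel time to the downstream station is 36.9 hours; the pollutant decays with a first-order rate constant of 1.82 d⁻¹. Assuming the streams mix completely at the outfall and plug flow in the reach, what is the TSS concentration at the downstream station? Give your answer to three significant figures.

After mixing, C = (2960·30.00 + 297.0·308.0) / 3257 = 180300/3257 = 55.35 mg/L.
Decay over the reach: 55.35·exp(−kt) = 55.35·0.06092 = 3.372 mg/L.

3.37 mg/L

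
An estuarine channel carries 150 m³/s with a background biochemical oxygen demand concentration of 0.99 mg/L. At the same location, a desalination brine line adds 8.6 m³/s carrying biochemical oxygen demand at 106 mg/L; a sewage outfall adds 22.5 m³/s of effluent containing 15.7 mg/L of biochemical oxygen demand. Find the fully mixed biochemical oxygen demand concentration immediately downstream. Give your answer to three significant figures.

7.80 mg/L

After mixing, C = (150.0·0.9900 + 8.600·106.0 + 22.50·15.70) / 181.1 = 1413/181.1 = 7.804 mg/L.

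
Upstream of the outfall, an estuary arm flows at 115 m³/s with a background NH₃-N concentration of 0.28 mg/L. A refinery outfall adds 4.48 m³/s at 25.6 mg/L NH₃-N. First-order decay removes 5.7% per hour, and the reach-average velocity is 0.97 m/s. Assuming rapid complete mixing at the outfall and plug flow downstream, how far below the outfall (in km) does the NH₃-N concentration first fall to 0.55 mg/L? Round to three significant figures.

Mixed concentration C = ΣQC/ΣQ = (115.0·0.2800 + 4.480·25.60) / 119.5 = 146.9/119.5 = 1.229 mg/L.
5.7%/h lost → k = −ln(1 − 0.057) = 0.05869 h⁻¹.
Set 1.229·exp(−k·t) = 0.55 → t = ln(1.229/0.55)/k = 49340 s = 13.71 h.
Distance = v·t = 0.97·49340 = 47860 m = 47.86 km.

47.9 km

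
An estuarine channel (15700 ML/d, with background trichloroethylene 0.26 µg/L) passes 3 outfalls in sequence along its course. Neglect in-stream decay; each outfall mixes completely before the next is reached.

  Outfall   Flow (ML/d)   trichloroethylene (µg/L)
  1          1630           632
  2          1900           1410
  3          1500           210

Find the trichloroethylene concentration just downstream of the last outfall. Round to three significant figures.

After outfall 1: Q = 15700 + 1630 = 17330 ML/d; C = (15700·0.2600 + 1630·632.0)/17330 = 59.68 µg/L.
After outfall 2: Q = 17330 + 1900 = 19230 ML/d; C = (17330·59.68 + 1900·1410)/19230 = 193.1 µg/L.
After outfall 3: Q = 19230 + 1500 = 20730 ML/d; C = (19230·193.1 + 1500·210.0)/20730 = 194.3 µg/L.

194 µg/L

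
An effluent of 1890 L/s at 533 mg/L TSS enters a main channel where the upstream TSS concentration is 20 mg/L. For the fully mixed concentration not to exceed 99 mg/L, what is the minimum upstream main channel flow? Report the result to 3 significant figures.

10400 L/s

Set C_mix = 99: (Q·20.00 + 1890·533.0) / (Q + 1890) = 99
→ Q = 1890·(533.0 − 99)/(99 − 20.00) = 10380 L/s.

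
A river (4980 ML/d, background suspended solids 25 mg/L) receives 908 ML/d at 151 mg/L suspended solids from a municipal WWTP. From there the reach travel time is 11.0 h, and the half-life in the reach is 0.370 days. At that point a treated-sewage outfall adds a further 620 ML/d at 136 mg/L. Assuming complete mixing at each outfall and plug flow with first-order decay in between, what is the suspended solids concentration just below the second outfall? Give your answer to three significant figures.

30.0 mg/L

Flow-weighted average: C = (4980·25.00 + 908.0·151.0) / 5888 = 261600/5888 = 44.43 mg/L; combined flow 5888 ML/d.
Half-life 0.370 d → k = ln 2 / 0.370 = 1.873 d⁻¹.
After decay, C = 44.43 × e^(−kt) = 44.43 × 0.4237 = 18.83 mg/L.
Second outfall: C = (5888·18.83 + 620.0·136.0)/6508 = 29.99 mg/L.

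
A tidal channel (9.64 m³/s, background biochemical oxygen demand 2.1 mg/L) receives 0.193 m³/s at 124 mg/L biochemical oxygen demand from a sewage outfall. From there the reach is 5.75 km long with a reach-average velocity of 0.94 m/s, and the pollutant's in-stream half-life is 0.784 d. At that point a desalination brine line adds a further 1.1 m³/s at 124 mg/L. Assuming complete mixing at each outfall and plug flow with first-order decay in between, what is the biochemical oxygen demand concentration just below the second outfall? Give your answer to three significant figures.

16.3 mg/L

Conservation of mass: C = (9.640·2.100 + 0.1930·124.0) / 9.833 = 44.18/9.833 = 4.493 mg/L; combined flow 9.833 m³/s.
Travel time t = 5.75·1000 / 0.94 = 6117 s = 1.699 h.
Half-life 0.784 d → k = ln 2 / 0.784 = 0.8841 d⁻¹.
Decay over the reach: 4.493·exp(−kt) = 4.493·0.9393 = 4.220 mg/L.
At the second outfall, C = (9.833·4.220 + 1.100·124.0) / (9.833 + 1.100) = 16.27 mg/L.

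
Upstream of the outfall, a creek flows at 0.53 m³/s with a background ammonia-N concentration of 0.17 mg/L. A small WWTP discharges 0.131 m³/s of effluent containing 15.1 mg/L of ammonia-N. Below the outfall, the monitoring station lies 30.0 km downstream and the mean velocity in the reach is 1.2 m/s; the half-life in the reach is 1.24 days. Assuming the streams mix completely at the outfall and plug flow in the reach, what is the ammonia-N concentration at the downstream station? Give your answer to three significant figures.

Flow-weighted average: C = (0.5300·0.1700 + 0.1310·15.10) / 0.6610 = 2.068/0.6610 = 3.129 mg/L.
Travel time t = 30.0·1000 / 1.2 = 25000 s = 6.944 h.
Half-life 1.24 d → k = ln 2 / 1.24 = 0.5590 d⁻¹.
Applying C = C₀e^(−kt): 3.129 × 0.8507 = 2.662 mg/L.

2.66 mg/L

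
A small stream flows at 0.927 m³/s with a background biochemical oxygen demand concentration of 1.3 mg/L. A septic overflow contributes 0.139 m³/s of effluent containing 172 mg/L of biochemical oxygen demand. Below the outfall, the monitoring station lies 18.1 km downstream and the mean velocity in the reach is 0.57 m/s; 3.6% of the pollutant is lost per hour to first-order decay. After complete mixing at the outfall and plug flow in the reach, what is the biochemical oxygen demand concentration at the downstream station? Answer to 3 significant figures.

17.0 mg/L

Conservation of mass: C = (0.9270·1.300 + 0.1390·172.0) / 1.066 = 25.11/1.066 = 23.56 mg/L.
Travel time t = 18.1·1000 / 0.57 = 31750 s = 8.821 h.
3.6%/h lost → k = −ln(1 − 0.036) = 0.03666 h⁻¹.
Applying C = C₀e^(−kt): 23.56 × 0.7237 = 17.05 mg/L.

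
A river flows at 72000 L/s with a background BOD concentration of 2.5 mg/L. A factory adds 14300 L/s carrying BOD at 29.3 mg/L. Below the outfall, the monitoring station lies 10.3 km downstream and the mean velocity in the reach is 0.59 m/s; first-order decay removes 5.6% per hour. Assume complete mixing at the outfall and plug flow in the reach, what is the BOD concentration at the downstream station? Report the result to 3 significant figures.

After mixing, C = (72000·2.500 + 14300·29.30) / 86300 = 599000/86300 = 6.941 mg/L.
Travel time t = 10.3·1000 / 0.59 = 17460 s = 4.849 h.
5.6%/h lost → k = −ln(1 − 0.056) = 0.05763 h⁻¹.
After decay, C = 6.941 × e^(−kt) = 6.941 × 0.7562 = 5.249 mg/L.

5.25 mg/L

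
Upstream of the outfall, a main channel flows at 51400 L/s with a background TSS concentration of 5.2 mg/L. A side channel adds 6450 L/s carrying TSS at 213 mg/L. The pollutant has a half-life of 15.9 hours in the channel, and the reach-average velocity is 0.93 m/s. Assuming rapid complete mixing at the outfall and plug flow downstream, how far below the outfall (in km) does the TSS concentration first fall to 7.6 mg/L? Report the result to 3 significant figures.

101 km

After mixing, C = (51400·5.200 + 6450·213.0) / 57850 = 1641000/57850 = 28.37 mg/L.
Half-life 15.9 h → k = ln 2 / 15.9 = 0.04359 h⁻¹ = 1.046 d⁻¹.
Set 28.37·exp(−k·t) = 7.6 → t = ln(28.37/7.6)/k = 108800 s = 30.21 h.
Distance = v·t = 0.93·108800 = 101200 m = 101.2 km.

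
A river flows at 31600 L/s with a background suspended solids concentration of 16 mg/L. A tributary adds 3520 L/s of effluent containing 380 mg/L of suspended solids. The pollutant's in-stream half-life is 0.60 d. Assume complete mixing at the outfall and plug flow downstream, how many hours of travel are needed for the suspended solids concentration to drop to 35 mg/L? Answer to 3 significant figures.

After mixing, C = (31600·16.00 + 3520·380.0) / 35120 = 1843000/35120 = 52.48 mg/L.
Half-life 0.60 d → k = ln 2 / 0.60 = 1.155 d⁻¹.
52.48·exp(−k·t) = 35 → t = ln(52.48/35)/k = 30300 s = 8.417 h.

8.42 h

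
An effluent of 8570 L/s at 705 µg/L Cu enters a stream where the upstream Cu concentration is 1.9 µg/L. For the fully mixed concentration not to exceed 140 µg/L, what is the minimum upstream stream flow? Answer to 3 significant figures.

Set C_mix = 140: (Q·1.900 + 8570·705.0) / (Q + 8570) = 140
→ Q = 8570·(705.0 − 140)/(140 − 1.900) = 35060 L/s.

35100 L/s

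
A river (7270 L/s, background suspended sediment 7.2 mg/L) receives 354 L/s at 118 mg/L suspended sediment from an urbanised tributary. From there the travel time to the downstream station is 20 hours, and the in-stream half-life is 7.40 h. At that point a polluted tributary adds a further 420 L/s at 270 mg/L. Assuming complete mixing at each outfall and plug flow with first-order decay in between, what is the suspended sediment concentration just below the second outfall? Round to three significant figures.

15.9 mg/L

After mixing, C = (7270·7.200 + 354.0·118.0) / 7624 = 94120/7624 = 12.34 mg/L; combined flow 7624 L/s.
Half-life 7.40 h → k = ln 2 / 7.40 = 0.09367 h⁻¹ = 2.248 d⁻¹.
First-order decay: C = 12.34·exp(−k·t) = 12.34·0.1536 = 1.896 mg/L.
Second outfall: C = (7624·1.896 + 420.0·270.0)/8044 = 15.89 mg/L.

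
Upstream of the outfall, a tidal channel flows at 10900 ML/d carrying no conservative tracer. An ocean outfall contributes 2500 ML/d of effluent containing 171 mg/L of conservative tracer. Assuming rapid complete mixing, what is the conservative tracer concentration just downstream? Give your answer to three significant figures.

31.9 mg/L

Mixed concentration C = ΣQC/ΣQ = (10900·0 + 2500·171.0) / 13400 = 427500/13400 = 31.90 mg/L.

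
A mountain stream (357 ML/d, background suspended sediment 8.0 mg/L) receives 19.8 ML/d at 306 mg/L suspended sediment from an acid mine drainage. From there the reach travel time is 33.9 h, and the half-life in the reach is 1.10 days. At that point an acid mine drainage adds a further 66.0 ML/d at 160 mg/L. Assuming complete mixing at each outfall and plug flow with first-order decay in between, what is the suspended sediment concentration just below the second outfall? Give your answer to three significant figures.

32.1 mg/L

Flow-weighted average: C = (357.0·8.000 + 19.80·306.0) / 376.8 = 8915/376.8 = 23.66 mg/L; combined flow 376.8 ML/d.
Half-life 1.10 d → k = ln 2 / 1.10 = 0.6301 d⁻¹.
Decay over the reach: 23.66·exp(−kt) = 23.66·0.4106 = 9.715 mg/L.
Second outfall: C = (376.8·9.715 + 66.00·160.0)/442.8 = 32.12 mg/L.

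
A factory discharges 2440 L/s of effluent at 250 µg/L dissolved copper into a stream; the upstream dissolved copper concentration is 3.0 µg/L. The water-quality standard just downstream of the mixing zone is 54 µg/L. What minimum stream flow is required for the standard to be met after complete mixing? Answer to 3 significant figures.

Set C_mix = 54: (Q·3.000 + 2440·250.0) / (Q + 2440) = 54
→ Q = 2440·(250.0 − 54)/(54 − 3.000) = 9377 L/s.

9380 L/s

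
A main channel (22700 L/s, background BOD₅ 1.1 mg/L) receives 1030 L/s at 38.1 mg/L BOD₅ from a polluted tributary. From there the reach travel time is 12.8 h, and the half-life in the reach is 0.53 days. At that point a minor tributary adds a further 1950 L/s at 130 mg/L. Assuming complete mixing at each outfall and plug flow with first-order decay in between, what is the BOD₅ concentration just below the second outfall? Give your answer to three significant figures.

After mixing, C = (22700·1.100 + 1030·38.10) / 23730 = 64210/23730 = 2.706 mg/L; combined flow 23730 L/s.
Half-life 0.53 d → k = ln 2 / 0.53 = 1.308 d⁻¹.
Applying C = C₀e^(−kt): 2.706 × 0.4978 = 1.347 mg/L.
At the second outfall, C = (23730·1.347 + 1950·130.0) / (23730 + 1950) = 11.12 mg/L.

11.1 mg/L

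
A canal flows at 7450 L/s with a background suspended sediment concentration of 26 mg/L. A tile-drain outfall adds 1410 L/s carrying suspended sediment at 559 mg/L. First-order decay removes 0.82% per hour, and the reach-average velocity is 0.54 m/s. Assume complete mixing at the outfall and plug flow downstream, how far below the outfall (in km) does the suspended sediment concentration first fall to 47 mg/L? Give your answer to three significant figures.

203 km

Mixed concentration C = ΣQC/ΣQ = (7450·26.00 + 1410·559.0) / 8860 = 981900/8860 = 110.8 mg/L.
0.82%/h lost → k = −ln(1 − 0.0082) = 0.008234 h⁻¹.
Set 110.8·exp(−k·t) = 47 → t = ln(110.8/47)/k = 375000 s = 104.2 h.
Distance = v·t = 0.54·375000 = 202500 m = 202.5 km.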